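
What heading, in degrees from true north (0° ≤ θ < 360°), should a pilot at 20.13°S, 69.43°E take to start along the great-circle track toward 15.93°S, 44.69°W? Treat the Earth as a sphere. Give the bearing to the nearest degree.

246°

Δλ = -44.69 − 69.43 = -114.12°.
θ = atan2( sin Δλ · cos φ₂ , cos φ₁ · sin φ₂ − sin φ₁ · cos φ₂ · cos Δλ )
  = atan2(-0.87764, -0.39293) = -114.119° → normalised to [0°, 360°): 245.881°.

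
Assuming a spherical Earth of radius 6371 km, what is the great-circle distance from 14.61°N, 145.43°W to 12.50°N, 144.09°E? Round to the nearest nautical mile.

4099 nmi

Δλ = 144.09 − -145.43 = 289.52°; wrapped into (−180°, 180°]: -70.48°.
Δφ = 12.50 − 14.61 = -2.11°.
a = sin²(Δφ/2) + cos φ₁ · cos φ₂ · sin²(Δλ/2) = 0.314869.
c = 2·atan2(√a, √(1−a)) = 1.19151 rad → d = 6371·c ≈ 7591.08 km ≈ 4098.86 nmi.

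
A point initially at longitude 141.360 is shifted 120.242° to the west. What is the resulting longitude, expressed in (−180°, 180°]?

+21.118°

Start at +141.360°; shift −120.242° → +21.118°.
+21.118° already lies in (−180°, 180°].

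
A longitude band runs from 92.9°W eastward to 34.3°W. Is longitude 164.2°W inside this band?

Band width going east from -92.9° to -34.3°: ((-34.3 − -92.9) mod 360) = 58.6°.
Offset of -164.2° east of the west edge: ((-164.2 − -92.9) mod 360) = 288.7°.
288.7° > 58.6° ⇒ outside.

No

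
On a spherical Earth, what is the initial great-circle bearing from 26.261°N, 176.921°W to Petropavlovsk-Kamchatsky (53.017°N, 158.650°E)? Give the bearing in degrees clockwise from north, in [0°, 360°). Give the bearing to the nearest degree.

332°

Δλ = 158.650 − -176.921 = 335.571°; wrapped into (−180°, 180°]: -24.429°.
θ = atan2( sin Δλ · cos φ₂ , cos φ₁ · sin φ₂ − sin φ₁ · cos φ₂ · cos Δλ )
  = atan2(-0.24879, 0.47402) = -27.693° → normalised to [0°, 360°): 332.307°.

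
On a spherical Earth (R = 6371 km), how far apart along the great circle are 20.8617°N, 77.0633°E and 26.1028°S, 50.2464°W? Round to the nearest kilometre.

Δλ = -50.2464 − 77.0633 = -127.3097°.
Δφ = -26.1028 − 20.8617 = -46.9645°.
a = sin²(Δφ/2) + cos φ₁ · cos φ₂ · sin²(Δλ/2) = 0.832652.
c = 2·atan2(√a, √(1−a)) = 2.29870 rad → d = 6371·c ≈ 14644.99 km.

14645 km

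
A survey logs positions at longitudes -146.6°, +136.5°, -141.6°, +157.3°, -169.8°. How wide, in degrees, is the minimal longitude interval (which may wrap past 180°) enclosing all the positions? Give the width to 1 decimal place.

Sort the longitudes: -169.8°, -146.6°, -141.6°, +136.5°, +157.3°.
Eastward gaps between consecutive values (wrapping around): 23.2°, 5.0°, 278.1°, 20.8°, 32.9°.
Largest gap = 278.1° ⇒ minimal covering band is its complement: 360° − 278.1° = 81.9°.
Band runs from +136.5° eastward to -141.6°, crossing the antimeridian.

81.9°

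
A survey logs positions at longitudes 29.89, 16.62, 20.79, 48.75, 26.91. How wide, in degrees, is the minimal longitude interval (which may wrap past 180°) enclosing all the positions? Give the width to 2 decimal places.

Sort the longitudes: +16.62°, +20.79°, +26.91°, +29.89°, +48.75°.
Eastward gaps between consecutive values (wrapping around): 4.17°, 6.12°, 2.98°, 18.86°, 327.87°.
Largest gap = 327.87° ⇒ minimal covering band is its complement: 360° − 327.87° = 32.13°.
Band runs from +16.62° eastward to +48.75°.

32.13°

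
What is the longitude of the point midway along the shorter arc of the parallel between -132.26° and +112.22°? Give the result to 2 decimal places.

Signed shortest Δλ from -132.26° to +112.22° is -115.52°.
Midpoint longitude = -132.26° + (-115.52°)/2 = -132.26° − 57.76° = -190.02°.
Normalise into (−180°, 180°]: +169.98°.
(The naïve average (-132.26 + +112.22)/2 = -10.02° is on the wrong side of the globe.)

+169.98°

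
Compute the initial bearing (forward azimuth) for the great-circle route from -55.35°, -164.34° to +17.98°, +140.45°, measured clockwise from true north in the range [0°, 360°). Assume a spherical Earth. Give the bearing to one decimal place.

Δλ = 140.45 − -164.34 = 304.79°; wrapped into (−180°, 180°]: -55.21°.
θ = atan2( sin Δλ · cos φ₂ , cos φ₁ · sin φ₂ − sin φ₁ · cos φ₂ · cos Δλ )
  = atan2(-0.78114, 0.62196) = -51.473° → normalised to [0°, 360°): 308.527°.

308.5°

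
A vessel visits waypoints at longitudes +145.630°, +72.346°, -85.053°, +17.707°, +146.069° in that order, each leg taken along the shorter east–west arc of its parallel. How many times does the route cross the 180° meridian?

Leg 1: +145.630° → +72.346°, shortest Δλ = -73.284° (west) — does not cross 180°.
Leg 2: +72.346° → -85.053°, shortest Δλ = -157.399° (west) — does not cross 180°.
Leg 3: -85.053° → +17.707°, shortest Δλ = 102.76° (east) — does not cross 180°.
Leg 4: +17.707° → +146.069°, shortest Δλ = 128.362° (east) — does not cross 180°.
Total crossings: 0.

0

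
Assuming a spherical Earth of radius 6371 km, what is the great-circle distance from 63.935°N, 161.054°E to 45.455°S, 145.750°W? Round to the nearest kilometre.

Δλ = -145.750 − 161.054 = -306.804°; wrapped into (−180°, 180°]: 53.196°.
Δφ = -45.455 − 63.935 = -109.390°.
a = sin²(Δφ/2) + cos φ₁ · cos φ₂ · sin²(Δλ/2) = 0.727784.
c = 2·atan2(√a, √(1−a)) = 2.04381 rad → d = 6371·c ≈ 13021.09 km.

13021 km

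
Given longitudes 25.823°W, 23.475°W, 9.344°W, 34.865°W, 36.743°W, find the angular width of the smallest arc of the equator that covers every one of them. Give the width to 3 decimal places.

Sort the longitudes: -36.743°, -34.865°, -25.823°, -23.475°, -9.344°.
Eastward gaps between consecutive values (wrapping around): 1.878°, 9.042°, 2.348°, 14.131°, 332.601°.
Largest gap = 332.601° ⇒ minimal covering band is its complement: 360° − 332.601° = 27.399°.
Band runs from -36.743° eastward to -9.344°.

27.399°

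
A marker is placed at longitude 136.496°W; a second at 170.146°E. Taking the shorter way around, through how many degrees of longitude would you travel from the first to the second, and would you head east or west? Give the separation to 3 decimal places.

Raw difference: 170.146 − -136.496 = 306.642°.
Normalise into (−180°, 180°]: 306.642° − 360° = -53.358°.
Negative ⇒ the second point lies to the west; separation 53.358°.

53.358° west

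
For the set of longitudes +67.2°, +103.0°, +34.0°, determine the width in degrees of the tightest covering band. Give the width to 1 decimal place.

Sort the longitudes: +34.0°, +67.2°, +103.0°.
Eastward gaps between consecutive values (wrapping around): 33.2°, 35.8°, 291.0°.
Largest gap = 291.0° ⇒ minimal covering band is its complement: 360° − 291.0° = 69.0°.
Band runs from +34.0° eastward to +103.0°.

69.0°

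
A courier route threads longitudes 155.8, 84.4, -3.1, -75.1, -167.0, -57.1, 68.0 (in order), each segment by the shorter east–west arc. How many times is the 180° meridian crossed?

0

Leg 1: +155.8° → +84.4°, shortest Δλ = -71.4° (west) — does not cross 180°.
Leg 2: +84.4° → -3.1°, shortest Δλ = -87.5° (west) — does not cross 180°.
Leg 3: -3.1° → -75.1°, shortest Δλ = -72.0° (west) — does not cross 180°.
Leg 4: -75.1° → -167.0°, shortest Δλ = -91.9° (west) — does not cross 180°.
Leg 5: -167.0° → -57.1°, shortest Δλ = 109.9° (east) — does not cross 180°.
Leg 6: -57.1° → +68.0°, shortest Δλ = 125.1° (east) — does not cross 180°.
Total crossings: 0.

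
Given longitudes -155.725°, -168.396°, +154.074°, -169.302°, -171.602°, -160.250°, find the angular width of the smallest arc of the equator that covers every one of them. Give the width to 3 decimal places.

50.201°

Sort the longitudes: -171.602°, -169.302°, -168.396°, -160.250°, -155.725°, +154.074°.
Eastward gaps between consecutive values (wrapping around): 2.300°, 0.906°, 8.146°, 4.525°, 309.799°, 34.324°.
Largest gap = 309.799° ⇒ minimal covering band is its complement: 360° − 309.799° = 50.201°.
Band runs from +154.074° eastward to -155.725°, crossing the antimeridian.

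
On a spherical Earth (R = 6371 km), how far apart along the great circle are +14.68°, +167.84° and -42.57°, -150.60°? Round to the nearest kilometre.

7650 km

Δλ = -150.60 − 167.84 = -318.44°; wrapped into (−180°, 180°]: 41.56°.
Δφ = -42.57 − 14.68 = -57.25°.
a = sin²(Δφ/2) + cos φ₁ · cos φ₂ · sin²(Δλ/2) = 0.319183.
c = 2·atan2(√a, √(1−a)) = 1.20078 rad → d = 6371·c ≈ 7650.15 km.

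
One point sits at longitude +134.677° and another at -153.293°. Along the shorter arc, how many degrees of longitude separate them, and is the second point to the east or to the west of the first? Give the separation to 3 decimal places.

Raw difference: -153.293 − 134.677 = -287.97°.
Normalise into (−180°, 180°]: -287.97° + 360° = 72.03°.
Positive ⇒ the second point lies to the east; separation 72.030°.

72.030° east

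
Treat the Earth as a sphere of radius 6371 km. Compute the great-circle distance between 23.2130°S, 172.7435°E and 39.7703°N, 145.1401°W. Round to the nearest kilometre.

8254 km

Δλ = -145.1401 − 172.7435 = -317.8836°; wrapped into (−180°, 180°]: 42.1164°.
Δφ = 39.7703 − -23.2130 = 62.9833°.
a = sin²(Δφ/2) + cos φ₁ · cos φ₂ · sin²(Δλ/2) = 0.364076.
c = 2·atan2(√a, √(1−a)) = 1.29548 rad → d = 6371·c ≈ 8253.52 km.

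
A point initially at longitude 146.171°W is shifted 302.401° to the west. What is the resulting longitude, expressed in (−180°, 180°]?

88.572°W

Start at -146.171°; shift −302.401° → -448.572°.
-448.572° lies outside (−180°, 180°]; add 360° → -88.572°.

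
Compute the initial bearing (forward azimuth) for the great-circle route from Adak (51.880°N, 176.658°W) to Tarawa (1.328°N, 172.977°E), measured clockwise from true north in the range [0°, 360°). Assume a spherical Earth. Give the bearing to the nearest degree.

Δλ = 172.977 − -176.658 = 349.635°; wrapped into (−180°, 180°]: -10.365°.
θ = atan2( sin Δλ · cos φ₂ , cos φ₁ · sin φ₂ − sin φ₁ · cos φ₂ · cos Δλ )
  = atan2(-0.17987, -0.75937) = -166.674° → normalised to [0°, 360°): 193.326°.

193°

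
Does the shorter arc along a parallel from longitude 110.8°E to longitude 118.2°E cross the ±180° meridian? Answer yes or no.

No

Signed shortest Δλ = ((118.2 − 110.8 + 180) mod 360) − 180 = 7.4°.
Going east by 7.4° from +110.8° reaches +118.2° without touching 180°.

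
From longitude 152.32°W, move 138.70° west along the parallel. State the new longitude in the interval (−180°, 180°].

Start at -152.32°; shift −138.70° → -291.02°.
-291.02° lies outside (−180°, 180°]; add 360° → +68.98°.

68.98°E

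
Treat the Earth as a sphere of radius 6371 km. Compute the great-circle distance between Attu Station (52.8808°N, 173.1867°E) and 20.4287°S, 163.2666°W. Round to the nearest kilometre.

Δλ = -163.2666 − 173.1867 = -336.4533°; wrapped into (−180°, 180°]: 23.5467°.
Δφ = -20.4287 − 52.8808 = -73.3095°.
a = sin²(Δφ/2) + cos φ₁ · cos φ₂ · sin²(Δλ/2) = 0.379943.
c = 2·atan2(√a, √(1−a)) = 1.32831 rad → d = 6371·c ≈ 8462.69 km.

8463 km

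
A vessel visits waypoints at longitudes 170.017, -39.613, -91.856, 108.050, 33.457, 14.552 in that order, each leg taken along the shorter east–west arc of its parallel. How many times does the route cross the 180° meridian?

2

Leg 1: +170.017° → -39.613°, shortest Δλ = 150.37° (east) — crosses 180°.
Leg 2: -39.613° → -91.856°, shortest Δλ = -52.243° (west) — does not cross 180°.
Leg 3: -91.856° → +108.050°, shortest Δλ = -160.094° (west) — crosses 180°.
Leg 4: +108.050° → +33.457°, shortest Δλ = -74.593° (west) — does not cross 180°.
Leg 5: +33.457° → +14.552°, shortest Δλ = -18.905° (west) — does not cross 180°.
Total crossings: 2.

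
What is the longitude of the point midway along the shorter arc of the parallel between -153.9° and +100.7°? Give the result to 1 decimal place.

Signed shortest Δλ from -153.9° to +100.7° is -105.4°.
Midpoint longitude = -153.9° + (-105.4°)/2 = -153.9° − 52.7° = -206.6°.
Normalise into (−180°, 180°]: +153.4°.
(The naïve average (-153.9 + +100.7)/2 = -26.6° is on the wrong side of the globe.)

+153.4°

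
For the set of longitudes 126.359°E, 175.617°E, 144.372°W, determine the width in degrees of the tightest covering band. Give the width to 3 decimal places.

Sort the longitudes: -144.372°, +126.359°, +175.617°.
Eastward gaps between consecutive values (wrapping around): 270.731°, 49.258°, 40.011°.
Largest gap = 270.731° ⇒ minimal covering band is its complement: 360° − 270.731° = 89.269°.
Band runs from +126.359° eastward to -144.372°, crossing the antimeridian.

89.269°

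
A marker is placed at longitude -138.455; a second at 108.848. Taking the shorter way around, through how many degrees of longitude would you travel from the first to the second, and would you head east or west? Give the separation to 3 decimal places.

112.697° west

Raw difference: 108.848 − -138.455 = 247.303°.
Normalise into (−180°, 180°]: 247.303° − 360° = -112.697°.
Negative ⇒ the second point lies to the west; separation 112.697°.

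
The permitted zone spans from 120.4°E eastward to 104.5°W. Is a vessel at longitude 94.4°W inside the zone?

Band width going east from +120.4° to -104.5°: ((-104.5 − 120.4) mod 360) = 135.1°.
Offset of -94.4° east of the west edge: ((-94.4 − 120.4) mod 360) = 145.2°.
145.2° > 135.1° ⇒ outside.

No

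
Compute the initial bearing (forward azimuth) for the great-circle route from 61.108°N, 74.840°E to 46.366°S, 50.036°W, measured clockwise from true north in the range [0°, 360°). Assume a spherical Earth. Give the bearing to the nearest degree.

Δλ = -50.036 − 74.840 = -124.876°.
θ = atan2( sin Δλ · cos φ₂ , cos φ₁ · sin φ₂ − sin φ₁ · cos φ₂ · cos Δλ )
  = atan2(-0.56611, -0.00423) = -90.428° → normalised to [0°, 360°): 269.572°.

270°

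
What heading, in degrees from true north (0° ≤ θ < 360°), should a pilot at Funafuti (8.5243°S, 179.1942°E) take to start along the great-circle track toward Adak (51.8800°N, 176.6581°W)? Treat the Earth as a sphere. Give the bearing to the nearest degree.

Δλ = -176.6581 − 179.1942 = -355.8523°; wrapped into (−180°, 180°]: 4.1477°.
θ = atan2( sin Δλ · cos φ₂ , cos φ₁ · sin φ₂ − sin φ₁ · cos φ₂ · cos Δλ )
  = atan2(0.04465, 0.86929) = 2.940° → normalised to [0°, 360°): 2.940°.

3°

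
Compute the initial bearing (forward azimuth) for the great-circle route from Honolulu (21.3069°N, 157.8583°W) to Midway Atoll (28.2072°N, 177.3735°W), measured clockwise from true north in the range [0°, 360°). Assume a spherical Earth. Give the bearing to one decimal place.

295.2°

Δλ = -177.3735 − -157.8583 = -19.5152°.
θ = atan2( sin Δλ · cos φ₂ , cos φ₁ · sin φ₂ − sin φ₁ · cos φ₂ · cos Δλ )
  = atan2(-0.29439, 0.13854) = -64.798° → normalised to [0°, 360°): 295.202°.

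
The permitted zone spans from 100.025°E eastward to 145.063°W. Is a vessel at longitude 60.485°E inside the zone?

Band width going east from +100.025° to -145.063°: ((-145.063 − 100.025) mod 360) = 114.912°.
Offset of +60.485° east of the west edge: ((60.485 − 100.025) mod 360) = 320.460°.
320.460° > 114.912° ⇒ outside.

No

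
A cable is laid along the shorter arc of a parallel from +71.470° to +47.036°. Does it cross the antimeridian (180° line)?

No

Signed shortest Δλ = ((47.036 − 71.470 + 180) mod 360) − 180 = -24.434°.
Going west by 24.434° from +71.470° reaches +47.036° without touching 180°.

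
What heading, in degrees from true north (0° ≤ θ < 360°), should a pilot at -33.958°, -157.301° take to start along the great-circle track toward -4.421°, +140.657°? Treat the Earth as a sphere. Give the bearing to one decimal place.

Δλ = 140.657 − -157.301 = 297.958°; wrapped into (−180°, 180°]: -62.042°.
θ = atan2( sin Δλ · cos φ₂ , cos φ₁ · sin φ₂ − sin φ₁ · cos φ₂ · cos Δλ )
  = atan2(-0.88066, 0.19716) = -77.381° → normalised to [0°, 360°): 282.619°.

282.6°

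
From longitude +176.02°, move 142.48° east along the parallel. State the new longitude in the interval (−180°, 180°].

-41.50°

Start at +176.02°; shift +142.48° → +318.50°.
+318.50° lies outside (−180°, 180°]; subtract 360° → -41.50°.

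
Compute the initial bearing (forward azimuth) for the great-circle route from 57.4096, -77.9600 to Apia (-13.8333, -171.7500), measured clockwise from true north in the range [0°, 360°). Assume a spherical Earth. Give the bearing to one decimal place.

Δλ = -171.7500 − -77.9600 = -93.7900°.
θ = atan2( sin Δλ · cos φ₂ , cos φ₁ · sin φ₂ − sin φ₁ · cos φ₂ · cos Δλ )
  = atan2(-0.96887, -0.07471) = -94.409° → normalised to [0°, 360°): 265.591°.

265.6°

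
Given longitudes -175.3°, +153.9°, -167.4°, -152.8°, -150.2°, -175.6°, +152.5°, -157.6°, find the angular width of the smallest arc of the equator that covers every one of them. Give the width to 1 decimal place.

Sort the longitudes: -175.6°, -175.3°, -167.4°, -157.6°, -152.8°, -150.2°, +152.5°, +153.9°.
Eastward gaps between consecutive values (wrapping around): 0.3°, 7.9°, 9.8°, 4.8°, 2.6°, 302.7°, 1.4°, 30.5°.
Largest gap = 302.7° ⇒ minimal covering band is its complement: 360° − 302.7° = 57.3°.
Band runs from +152.5° eastward to -150.2°, crossing the antimeridian.

57.3°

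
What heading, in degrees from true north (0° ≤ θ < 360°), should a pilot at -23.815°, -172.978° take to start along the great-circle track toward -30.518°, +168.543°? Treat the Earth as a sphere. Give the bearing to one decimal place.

Δλ = 168.543 − -172.978 = 341.521°; wrapped into (−180°, 180°]: -18.479°.
θ = atan2( sin Δλ · cos φ₂ , cos φ₁ · sin φ₂ − sin φ₁ · cos φ₂ · cos Δλ )
  = atan2(-0.27305, -0.13466) = -116.251° → normalised to [0°, 360°): 243.749°.

243.7°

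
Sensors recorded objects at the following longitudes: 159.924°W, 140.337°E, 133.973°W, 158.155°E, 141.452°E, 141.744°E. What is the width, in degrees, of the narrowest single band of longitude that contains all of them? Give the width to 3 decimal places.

Sort the longitudes: -159.924°, -133.973°, +140.337°, +141.452°, +141.744°, +158.155°.
Eastward gaps between consecutive values (wrapping around): 25.951°, 274.310°, 1.115°, 0.292°, 16.411°, 41.921°.
Largest gap = 274.310° ⇒ minimal covering band is its complement: 360° − 274.310° = 85.690°.
Band runs from +140.337° eastward to -133.973°, crossing the antimeridian.

85.690°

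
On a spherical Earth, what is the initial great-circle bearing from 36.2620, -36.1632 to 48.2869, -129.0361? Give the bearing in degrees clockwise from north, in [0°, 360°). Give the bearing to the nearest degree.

Δλ = -129.0361 − -36.1632 = -92.8729°.
θ = atan2( sin Δλ · cos φ₂ , cos φ₁ · sin φ₂ − sin φ₁ · cos φ₂ · cos Δλ )
  = atan2(-0.66456, 0.62163) = -46.912° → normalised to [0°, 360°): 313.088°.

313°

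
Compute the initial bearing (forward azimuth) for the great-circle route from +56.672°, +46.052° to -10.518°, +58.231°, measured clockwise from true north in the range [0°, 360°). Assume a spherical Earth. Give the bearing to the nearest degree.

Δλ = 58.231 − 46.052 = 12.179°.
θ = atan2( sin Δλ · cos φ₂ , cos φ₁ · sin φ₂ − sin φ₁ · cos φ₂ · cos Δλ )
  = atan2(0.20742, -0.90331) = 167.068° → normalised to [0°, 360°): 167.068°.

167°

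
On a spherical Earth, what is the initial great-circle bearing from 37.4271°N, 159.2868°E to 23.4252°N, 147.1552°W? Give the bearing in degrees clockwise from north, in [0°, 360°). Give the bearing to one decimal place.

Δλ = -147.1552 − 159.2868 = -306.4420°; wrapped into (−180°, 180°]: 53.5580°.
θ = atan2( sin Δλ · cos φ₂ , cos φ₁ · sin φ₂ − sin φ₁ · cos φ₂ · cos Δλ )
  = atan2(0.73815, -0.01555) = 91.207° → normalised to [0°, 360°): 91.207°.

91.2°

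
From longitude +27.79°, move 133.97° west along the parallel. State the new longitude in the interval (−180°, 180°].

Start at +27.79°; shift −133.97° → -106.18°.
-106.18° already lies in (−180°, 180°].

-106.18°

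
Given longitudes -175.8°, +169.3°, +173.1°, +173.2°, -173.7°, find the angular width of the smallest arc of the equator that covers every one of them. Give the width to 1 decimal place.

Sort the longitudes: -175.8°, -173.7°, +169.3°, +173.1°, +173.2°.
Eastward gaps between consecutive values (wrapping around): 2.1°, 343.0°, 3.8°, 0.1°, 11.0°.
Largest gap = 343.0° ⇒ minimal covering band is its complement: 360° − 343.0° = 17.0°.
Band runs from +169.3° eastward to -173.7°, crossing the antimeridian.

17.0°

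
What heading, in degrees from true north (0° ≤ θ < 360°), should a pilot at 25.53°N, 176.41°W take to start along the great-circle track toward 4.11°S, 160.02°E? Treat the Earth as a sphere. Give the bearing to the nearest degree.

221°

Δλ = 160.02 − -176.41 = 336.43°; wrapped into (−180°, 180°]: -23.57°.
θ = atan2( sin Δλ · cos φ₂ , cos φ₁ · sin φ₂ − sin φ₁ · cos φ₂ · cos Δλ )
  = atan2(-0.39884, -0.45869) = -138.992° → normalised to [0°, 360°): 221.008°.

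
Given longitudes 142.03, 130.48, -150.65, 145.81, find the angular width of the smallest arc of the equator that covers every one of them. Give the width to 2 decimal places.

Sort the longitudes: -150.65°, +130.48°, +142.03°, +145.81°.
Eastward gaps between consecutive values (wrapping around): 281.13°, 11.55°, 3.78°, 63.54°.
Largest gap = 281.13° ⇒ minimal covering band is its complement: 360° − 281.13° = 78.87°.
Band runs from +130.48° eastward to -150.65°, crossing the antimeridian.

78.87°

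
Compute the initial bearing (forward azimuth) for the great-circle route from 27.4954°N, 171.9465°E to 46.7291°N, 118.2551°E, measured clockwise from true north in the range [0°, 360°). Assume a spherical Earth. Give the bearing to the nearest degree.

Δλ = 118.2551 − 171.9465 = -53.6914°.
θ = atan2( sin Δλ · cos φ₂ , cos φ₁ · sin φ₂ − sin φ₁ · cos φ₂ · cos Δλ )
  = atan2(-0.55236, 0.45849) = -50.305° → normalised to [0°, 360°): 309.695°.

310°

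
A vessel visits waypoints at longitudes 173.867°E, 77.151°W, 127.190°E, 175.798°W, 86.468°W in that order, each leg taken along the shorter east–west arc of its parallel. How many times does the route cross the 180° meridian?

Leg 1: +173.867° → -77.151°, shortest Δλ = 108.982° (east) — crosses 180°.
Leg 2: -77.151° → +127.190°, shortest Δλ = -155.659° (west) — crosses 180°.
Leg 3: +127.190° → -175.798°, shortest Δλ = 57.012° (east) — crosses 180°.
Leg 4: -175.798° → -86.468°, shortest Δλ = 89.33° (east) — does not cross 180°.
Total crossings: 3.

3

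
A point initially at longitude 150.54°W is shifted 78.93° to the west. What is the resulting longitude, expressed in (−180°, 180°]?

Start at -150.54°; shift −78.93° → -229.47°.
-229.47° lies outside (−180°, 180°]; add 360° → +130.53°.

130.53°E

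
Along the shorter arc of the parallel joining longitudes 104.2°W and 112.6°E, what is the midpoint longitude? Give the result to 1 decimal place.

175.8°W

Signed shortest Δλ from -104.2° to +112.6° is -143.2°.
Midpoint longitude = -104.2° + (-143.2°)/2 = -104.2° − 71.6° = -175.8°.
(The naïve average (-104.2 + +112.6)/2 = 4.2° is on the wrong side of the globe.)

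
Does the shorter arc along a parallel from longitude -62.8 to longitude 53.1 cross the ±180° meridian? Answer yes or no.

No

Signed shortest Δλ = ((53.1 − -62.8 + 180) mod 360) − 180 = 115.9°.
Going east by 115.9° from -62.8° reaches +53.1° without touching 180°.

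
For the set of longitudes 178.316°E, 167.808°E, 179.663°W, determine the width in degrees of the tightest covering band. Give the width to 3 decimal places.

Sort the longitudes: -179.663°, +167.808°, +178.316°.
Eastward gaps between consecutive values (wrapping around): 347.471°, 10.508°, 2.021°.
Largest gap = 347.471° ⇒ minimal covering band is its complement: 360° − 347.471° = 12.529°.
Band runs from +167.808° eastward to -179.663°, crossing the antimeridian.

12.529°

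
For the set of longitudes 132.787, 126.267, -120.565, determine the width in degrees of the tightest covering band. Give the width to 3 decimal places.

Sort the longitudes: -120.565°, +126.267°, +132.787°.
Eastward gaps between consecutive values (wrapping around): 246.832°, 6.520°, 106.648°.
Largest gap = 246.832° ⇒ minimal covering band is its complement: 360° − 246.832° = 113.168°.
Band runs from +126.267° eastward to -120.565°, crossing the antimeridian.

113.168°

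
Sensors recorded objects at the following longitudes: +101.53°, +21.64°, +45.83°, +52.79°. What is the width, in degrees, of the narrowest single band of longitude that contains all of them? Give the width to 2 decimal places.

Sort the longitudes: +21.64°, +45.83°, +52.79°, +101.53°.
Eastward gaps between consecutive values (wrapping around): 24.19°, 6.96°, 48.74°, 280.11°.
Largest gap = 280.11° ⇒ minimal covering band is its complement: 360° − 280.11° = 79.89°.
Band runs from +21.64° eastward to +101.53°.

79.89°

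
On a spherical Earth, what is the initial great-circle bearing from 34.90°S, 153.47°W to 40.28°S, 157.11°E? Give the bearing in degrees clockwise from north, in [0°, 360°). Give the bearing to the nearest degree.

Δλ = 157.11 − -153.47 = 310.58°; wrapped into (−180°, 180°]: -49.42°.
θ = atan2( sin Δλ · cos φ₂ , cos φ₁ · sin φ₂ − sin φ₁ · cos φ₂ · cos Δλ )
  = atan2(-0.57942, -0.24631) = -113.030° → normalised to [0°, 360°): 246.970°.

247°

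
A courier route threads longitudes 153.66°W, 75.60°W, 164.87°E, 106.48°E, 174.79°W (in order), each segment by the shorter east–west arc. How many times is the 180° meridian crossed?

2

Leg 1: -153.66° → -75.60°, shortest Δλ = 78.06° (east) — does not cross 180°.
Leg 2: -75.60° → +164.87°, shortest Δλ = -119.53° (west) — crosses 180°.
Leg 3: +164.87° → +106.48°, shortest Δλ = -58.39° (west) — does not cross 180°.
Leg 4: +106.48° → -174.79°, shortest Δλ = 78.73° (east) — crosses 180°.
Total crossings: 2.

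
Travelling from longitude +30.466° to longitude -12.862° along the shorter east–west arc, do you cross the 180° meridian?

No

Signed shortest Δλ = ((-12.862 − 30.466 + 180) mod 360) − 180 = -43.328°.
Going west by 43.328° from +30.466° reaches -12.862° without touching 180°.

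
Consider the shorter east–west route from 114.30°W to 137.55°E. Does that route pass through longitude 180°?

Naïve |137.55 − -114.30| = 251.85° > 180°, so the shorter arc goes the other way round — across 180°.
Signed shortest Δλ = ((137.55 − -114.30 + 180) mod 360) − 180 = -108.15°.
Going west by 108.15° from -114.30° passes through 180° before reaching +137.55°.

Yes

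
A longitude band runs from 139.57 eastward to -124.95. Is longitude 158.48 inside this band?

Yes

Band width going east from +139.57° to -124.95°: ((-124.95 − 139.57) mod 360) = 95.48°.
Offset of +158.48° east of the west edge: ((158.48 − 139.57) mod 360) = 18.91°.
18.91° ≤ 95.48° ⇒ inside.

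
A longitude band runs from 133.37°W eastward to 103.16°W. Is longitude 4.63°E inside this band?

No

Band width going east from -133.37° to -103.16°: ((-103.16 − -133.37) mod 360) = 30.21°.
Offset of +4.63° east of the west edge: ((4.63 − -133.37) mod 360) = 138.00°.
138.00° > 30.21° ⇒ outside.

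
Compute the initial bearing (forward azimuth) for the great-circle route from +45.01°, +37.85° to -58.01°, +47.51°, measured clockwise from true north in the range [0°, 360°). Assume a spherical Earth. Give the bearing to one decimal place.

174.8°

Δλ = 47.51 − 37.85 = 9.66°.
θ = atan2( sin Δλ · cos φ₂ , cos φ₁ · sin φ₂ − sin φ₁ · cos φ₂ · cos Δλ )
  = atan2(0.08890, -0.96898) = 174.758° → normalised to [0°, 360°): 174.758°.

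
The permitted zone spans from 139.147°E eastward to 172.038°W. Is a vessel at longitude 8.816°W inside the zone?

Band width going east from +139.147° to -172.038°: ((-172.038 − 139.147) mod 360) = 48.815°.
Offset of -8.816° east of the west edge: ((-8.816 − 139.147) mod 360) = 212.037°.
212.037° > 48.815° ⇒ outside.

No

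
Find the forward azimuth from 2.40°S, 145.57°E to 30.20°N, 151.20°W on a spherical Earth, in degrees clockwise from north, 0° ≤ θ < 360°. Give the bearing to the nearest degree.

56°

Δλ = -151.20 − 145.57 = -296.77°; wrapped into (−180°, 180°]: 63.23°.
θ = atan2( sin Δλ · cos φ₂ , cos φ₁ · sin φ₂ − sin φ₁ · cos φ₂ · cos Δλ )
  = atan2(0.77164, 0.51888) = 56.082° → normalised to [0°, 360°): 56.082°.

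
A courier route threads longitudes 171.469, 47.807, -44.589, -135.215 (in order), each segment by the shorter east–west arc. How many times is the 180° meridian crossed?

0

Leg 1: +171.469° → +47.807°, shortest Δλ = -123.662° (west) — does not cross 180°.
Leg 2: +47.807° → -44.589°, shortest Δλ = -92.396° (west) — does not cross 180°.
Leg 3: -44.589° → -135.215°, shortest Δλ = -90.626° (west) — does not cross 180°.
Total crossings: 0.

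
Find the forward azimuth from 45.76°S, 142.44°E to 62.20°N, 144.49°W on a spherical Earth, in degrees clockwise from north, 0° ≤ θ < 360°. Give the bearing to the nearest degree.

32°

Δλ = -144.49 − 142.44 = -286.93°; wrapped into (−180°, 180°]: 73.07°.
θ = atan2( sin Δλ · cos φ₂ , cos φ₁ · sin φ₂ − sin φ₁ · cos φ₂ · cos Δλ )
  = atan2(0.44617, 0.71444) = 31.985° → normalised to [0°, 360°): 31.985°.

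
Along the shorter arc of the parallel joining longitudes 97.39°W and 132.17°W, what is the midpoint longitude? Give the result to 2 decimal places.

Signed shortest Δλ from -97.39° to -132.17° is -34.78°.
Midpoint longitude = -97.39° + (-34.78°)/2 = -97.39° − 17.39° = -114.78°.

114.78°W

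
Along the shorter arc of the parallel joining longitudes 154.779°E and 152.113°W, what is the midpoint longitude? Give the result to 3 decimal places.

178.667°W

Signed shortest Δλ from +154.779° to -152.113° is +53.108°.
Midpoint longitude = +154.779° + (+53.108°)/2 = +154.779° + 26.554° = +181.333°.
Normalise into (−180°, 180°]: -178.667°.
(The naïve average (+154.779 + -152.113)/2 = 1.333° is on the wrong side of the globe.)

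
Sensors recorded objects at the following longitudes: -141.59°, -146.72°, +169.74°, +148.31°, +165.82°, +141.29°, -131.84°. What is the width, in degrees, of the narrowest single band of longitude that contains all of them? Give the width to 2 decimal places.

Sort the longitudes: -146.72°, -141.59°, -131.84°, +141.29°, +148.31°, +165.82°, +169.74°.
Eastward gaps between consecutive values (wrapping around): 5.13°, 9.75°, 273.13°, 7.02°, 17.51°, 3.92°, 43.54°.
Largest gap = 273.13° ⇒ minimal covering band is its complement: 360° − 273.13° = 86.87°.
Band runs from +141.29° eastward to -131.84°, crossing the antimeridian.

86.87°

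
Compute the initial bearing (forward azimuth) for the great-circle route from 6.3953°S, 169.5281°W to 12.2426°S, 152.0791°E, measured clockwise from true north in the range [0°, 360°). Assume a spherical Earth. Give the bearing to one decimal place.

Δλ = 152.0791 − -169.5281 = 321.6072°; wrapped into (−180°, 180°]: -38.3928°.
θ = atan2( sin Δλ · cos φ₂ , cos φ₁ · sin φ₂ − sin φ₁ · cos φ₂ · cos Δλ )
  = atan2(-0.60693, -0.12541) = -101.675° → normalised to [0°, 360°): 258.325°.

258.3°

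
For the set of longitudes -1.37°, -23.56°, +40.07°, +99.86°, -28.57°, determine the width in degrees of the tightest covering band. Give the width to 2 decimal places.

128.43°

Sort the longitudes: -28.57°, -23.56°, -1.37°, +40.07°, +99.86°.
Eastward gaps between consecutive values (wrapping around): 5.01°, 22.19°, 41.44°, 59.79°, 231.57°.
Largest gap = 231.57° ⇒ minimal covering band is its complement: 360° − 231.57° = 128.43°.
Band runs from -28.57° eastward to +99.86°.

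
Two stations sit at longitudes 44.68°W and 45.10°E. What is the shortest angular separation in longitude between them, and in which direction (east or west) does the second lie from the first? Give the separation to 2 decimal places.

Raw difference: 45.10 − -44.68 = 89.78°.
Normalise into (−180°, 180°]: 89.78° stays 89.78°.
Positive ⇒ the second point lies to the east; separation 89.78°.

89.78° east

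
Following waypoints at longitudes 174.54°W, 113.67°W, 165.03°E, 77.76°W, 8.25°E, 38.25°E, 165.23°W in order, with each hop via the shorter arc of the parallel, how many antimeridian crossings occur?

3

Leg 1: -174.54° → -113.67°, shortest Δλ = 60.87° (east) — does not cross 180°.
Leg 2: -113.67° → +165.03°, shortest Δλ = -81.3° (west) — crosses 180°.
Leg 3: +165.03° → -77.76°, shortest Δλ = 117.21° (east) — crosses 180°.
Leg 4: -77.76° → +8.25°, shortest Δλ = 86.01° (east) — does not cross 180°.
Leg 5: +8.25° → +38.25°, shortest Δλ = 30.0° (east) — does not cross 180°.
Leg 6: +38.25° → -165.23°, shortest Δλ = 156.52° (east) — crosses 180°.
Total crossings: 3.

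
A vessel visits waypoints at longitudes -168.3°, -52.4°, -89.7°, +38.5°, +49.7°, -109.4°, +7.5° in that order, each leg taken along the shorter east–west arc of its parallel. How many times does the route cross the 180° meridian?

0

Leg 1: -168.3° → -52.4°, shortest Δλ = 115.9° (east) — does not cross 180°.
Leg 2: -52.4° → -89.7°, shortest Δλ = -37.3° (west) — does not cross 180°.
Leg 3: -89.7° → +38.5°, shortest Δλ = 128.2° (east) — does not cross 180°.
Leg 4: +38.5° → +49.7°, shortest Δλ = 11.2° (east) — does not cross 180°.
Leg 5: +49.7° → -109.4°, shortest Δλ = -159.1° (west) — does not cross 180°.
Leg 6: -109.4° → +7.5°, shortest Δλ = 116.9° (east) — does not cross 180°.
Total crossings: 0.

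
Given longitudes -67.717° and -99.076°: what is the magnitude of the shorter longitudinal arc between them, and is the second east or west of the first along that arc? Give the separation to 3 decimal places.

31.359° west

Raw difference: -99.076 − -67.717 = -31.359°.
Normalise into (−180°, 180°]: -31.359° stays -31.359°.
Negative ⇒ the second point lies to the west; separation 31.359°.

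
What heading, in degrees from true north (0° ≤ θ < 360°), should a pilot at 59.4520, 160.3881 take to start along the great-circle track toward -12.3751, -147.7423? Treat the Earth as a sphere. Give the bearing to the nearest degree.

Δλ = -147.7423 − 160.3881 = -308.1304°; wrapped into (−180°, 180°]: 51.8696°.
θ = atan2( sin Δλ · cos φ₂ , cos φ₁ · sin φ₂ − sin φ₁ · cos φ₂ · cos Δλ )
  = atan2(0.76833, -0.62832) = 129.276° → normalised to [0°, 360°): 129.276°.

129°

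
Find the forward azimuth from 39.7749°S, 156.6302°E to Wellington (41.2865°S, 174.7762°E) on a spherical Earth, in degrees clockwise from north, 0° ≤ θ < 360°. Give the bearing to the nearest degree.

102°

Δλ = 174.7762 − 156.6302 = 18.1460°.
θ = atan2( sin Δλ · cos φ₂ , cos φ₁ · sin φ₂ − sin φ₁ · cos φ₂ · cos Δλ )
  = atan2(0.23402, -0.05029) = 102.128° → normalised to [0°, 360°): 102.128°.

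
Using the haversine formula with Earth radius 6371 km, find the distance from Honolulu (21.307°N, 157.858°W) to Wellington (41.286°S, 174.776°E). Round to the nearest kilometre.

Δλ = 174.776 − -157.858 = 332.634°; wrapped into (−180°, 180°]: -27.366°.
Δφ = -41.286 − 21.307 = -62.593°.
a = sin²(Δφ/2) + cos φ₁ · cos φ₂ · sin²(Δλ/2) = 0.309018.
c = 2·atan2(√a, √(1−a)) = 1.17888 rad → d = 6371·c ≈ 7510.62 km.

7511 km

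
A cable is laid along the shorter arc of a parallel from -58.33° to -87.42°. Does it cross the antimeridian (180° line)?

No

Signed shortest Δλ = ((-87.42 − -58.33 + 180) mod 360) − 180 = -29.09°.
Going west by 29.09° from -58.33° reaches -87.42° without touching 180°.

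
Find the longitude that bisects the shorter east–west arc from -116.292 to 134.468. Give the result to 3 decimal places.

-170.912°

Signed shortest Δλ from -116.292° to +134.468° is -109.240°.
Midpoint longitude = -116.292° + (-109.240°)/2 = -116.292° − 54.620° = -170.912°.
(The naïve average (-116.292 + +134.468)/2 = 9.088° is on the wrong side of the globe.)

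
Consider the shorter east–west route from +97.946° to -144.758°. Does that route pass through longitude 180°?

Naïve |-144.758 − 97.946| = 242.704° > 180°, so the shorter arc goes the other way round — across 180°.
Signed shortest Δλ = ((-144.758 − 97.946 + 180) mod 360) − 180 = 117.296°.
Going east by 117.296° from +97.946° passes through 180° before reaching -144.758°.

Yes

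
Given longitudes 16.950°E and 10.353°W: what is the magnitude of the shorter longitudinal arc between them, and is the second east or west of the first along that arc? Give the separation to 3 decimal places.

Raw difference: -10.353 − 16.950 = -27.303°.
Normalise into (−180°, 180°]: -27.303° stays -27.303°.
Negative ⇒ the second point lies to the west; separation 27.303°.

27.303° west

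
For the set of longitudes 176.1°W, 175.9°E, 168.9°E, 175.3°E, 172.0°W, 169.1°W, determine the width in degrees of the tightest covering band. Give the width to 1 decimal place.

Sort the longitudes: -176.1°, -172.0°, -169.1°, +168.9°, +175.3°, +175.9°.
Eastward gaps between consecutive values (wrapping around): 4.1°, 2.9°, 338.0°, 6.4°, 0.6°, 8.0°.
Largest gap = 338.0° ⇒ minimal covering band is its complement: 360° − 338.0° = 22.0°.
Band runs from +168.9° eastward to -169.1°, crossing the antimeridian.

22.0°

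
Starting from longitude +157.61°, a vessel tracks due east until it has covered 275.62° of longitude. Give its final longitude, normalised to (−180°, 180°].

+73.23°

Start at +157.61°; shift +275.62° → +433.23°.
+433.23° lies outside (−180°, 180°]; subtract 360° → +73.23°.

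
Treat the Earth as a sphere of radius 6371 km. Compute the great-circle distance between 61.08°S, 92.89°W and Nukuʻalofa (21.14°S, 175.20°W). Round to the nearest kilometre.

Δλ = -175.20 − -92.89 = -82.31°.
Δφ = -21.14 − -61.08 = 39.94°.
a = sin²(Δφ/2) + cos φ₁ · cos φ₂ · sin²(Δλ/2) = 0.311985.
c = 2·atan2(√a, √(1−a)) = 1.18529 rad → d = 6371·c ≈ 7551.48 km.

7551 km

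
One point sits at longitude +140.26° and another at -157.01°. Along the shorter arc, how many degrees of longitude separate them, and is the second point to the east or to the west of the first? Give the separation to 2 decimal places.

Raw difference: -157.01 − 140.26 = -297.27°.
Normalise into (−180°, 180°]: -297.27° + 360° = 62.73°.
Positive ⇒ the second point lies to the east; separation 62.73°.

62.73° east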